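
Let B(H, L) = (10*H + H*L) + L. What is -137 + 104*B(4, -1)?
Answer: 3503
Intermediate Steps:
B(H, L) = L + 10*H + H*L
-137 + 104*B(4, -1) = -137 + 104*(-1 + 10*4 + 4*(-1)) = -137 + 104*(-1 + 40 - 4) = -137 + 104*35 = -137 + 3640 = 3503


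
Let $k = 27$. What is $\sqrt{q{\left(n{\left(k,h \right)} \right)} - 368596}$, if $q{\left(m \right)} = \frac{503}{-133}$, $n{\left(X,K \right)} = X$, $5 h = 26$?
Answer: $\frac{i \sqrt{6520161543}}{133} \approx 607.12 i$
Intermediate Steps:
$h = \frac{26}{5}$ ($h = \frac{1}{5} \cdot 26 = \frac{26}{5} \approx 5.2$)
$q{\left(m \right)} = - \frac{503}{133}$ ($q{\left(m \right)} = 503 \left(- \frac{1}{133}\right) = - \frac{503}{133}$)
$\sqrt{q{\left(n{\left(k,h \right)} \right)} - 368596} = \sqrt{- \frac{503}{133} - 368596} = \sqrt{- \frac{49023771}{133}} = \frac{i \sqrt{6520161543}}{133}$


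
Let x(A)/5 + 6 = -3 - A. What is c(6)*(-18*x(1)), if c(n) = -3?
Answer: -2700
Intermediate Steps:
x(A) = -45 - 5*A (x(A) = -30 + 5*(-3 - A) = -30 + (-15 - 5*A) = -45 - 5*A)
c(6)*(-18*x(1)) = -(-54)*(-45 - 5*1) = -(-54)*(-45 - 5) = -(-54)*(-50) = -3*900 = -2700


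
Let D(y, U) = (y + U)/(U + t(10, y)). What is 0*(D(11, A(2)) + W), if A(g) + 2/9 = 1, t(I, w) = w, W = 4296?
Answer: 0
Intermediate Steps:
A(g) = 7/9 (A(g) = -2/9 + 1 = 7/9)
D(y, U) = 1 (D(y, U) = (y + U)/(U + y) = (U + y)/(U + y) = 1)
0*(D(11, A(2)) + W) = 0*(1 + 4296) = 0*4297 = 0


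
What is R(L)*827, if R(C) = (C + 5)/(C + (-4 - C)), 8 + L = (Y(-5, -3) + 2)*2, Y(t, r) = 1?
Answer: -2481/4 ≈ -620.25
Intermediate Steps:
L = -2 (L = -8 + (1 + 2)*2 = -8 + 3*2 = -8 + 6 = -2)
R(C) = -5/4 - C/4 (R(C) = (5 + C)/(-4) = (5 + C)*(-¼) = -5/4 - C/4)
R(L)*827 = (-5/4 - ¼*(-2))*827 = (-5/4 + ½)*827 = -¾*827 = -2481/4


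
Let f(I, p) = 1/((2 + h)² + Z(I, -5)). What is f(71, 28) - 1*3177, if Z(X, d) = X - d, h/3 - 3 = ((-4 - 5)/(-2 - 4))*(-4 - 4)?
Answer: -2227076/701 ≈ -3177.0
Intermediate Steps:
h = -27 (h = 9 + 3*(((-4 - 5)/(-2 - 4))*(-4 - 4)) = 9 + 3*(-9/(-6)*(-8)) = 9 + 3*(-9*(-⅙)*(-8)) = 9 + 3*((3/2)*(-8)) = 9 + 3*(-12) = 9 - 36 = -27)
f(I, p) = 1/(630 + I) (f(I, p) = 1/((2 - 27)² + (I - 1*(-5))) = 1/((-25)² + (I + 5)) = 1/(625 + (5 + I)) = 1/(630 + I))
f(71, 28) - 1*3177 = 1/(630 + 71) - 1*3177 = 1/701 - 3177 = -2227076/701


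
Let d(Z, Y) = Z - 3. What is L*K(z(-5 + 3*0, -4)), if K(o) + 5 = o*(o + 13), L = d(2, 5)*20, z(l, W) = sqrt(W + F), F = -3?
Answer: 240 - 260*I*sqrt(7) ≈ 240.0 - 687.9*I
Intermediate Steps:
d(Z, Y) = -3 + Z
z(l, W) = sqrt(-3 + W) (z(l, W) = sqrt(W - 3) = sqrt(-3 + W))
L = -20 (L = (-3 + 2)*20 = -1*20 = -20)
K(o) = -5 + o*(13 + o) (K(o) = -5 + o*(o + 13) = -5 + o*(13 + o))
L*K(z(-5 + 3*0, -4)) = -20*(-5 + (sqrt(-3 - 4))**2 + 13*sqrt(-3 - 4)) = -20*(-5 + (sqrt(-7))**2 + 13*sqrt(-7)) = -20*(-5 + (I*sqrt(7))**2 + 13*(I*sqrt(7))) = -20*(-5 - 7 + 13*I*sqrt(7)) = -20*(-12 + 13*I*sqrt(7)) = 240 - 260*I*sqrt(7)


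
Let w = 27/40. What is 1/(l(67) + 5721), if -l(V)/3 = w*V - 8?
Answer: 40/224373 ≈ 0.00017827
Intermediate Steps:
w = 27/40 (w = 27*(1/40) = 27/40 ≈ 0.67500)
l(V) = 24 - 81*V/40 (l(V) = -3*(27*V/40 - 8) = -3*(-8 + 27*V/40) = 24 - 81*V/40)
1/(l(67) + 5721) = 1/((24 - 81/40*67) + 5721) = 1/((24 - 5427/40) + 5721) = 1/(-4467/40 + 5721) = 1/(224373/40) = 40/224373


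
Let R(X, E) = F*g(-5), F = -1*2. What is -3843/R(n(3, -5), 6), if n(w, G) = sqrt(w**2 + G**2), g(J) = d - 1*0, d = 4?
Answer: 3843/8 ≈ 480.38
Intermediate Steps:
g(J) = 4 (g(J) = 4 - 1*0 = 4 + 0 = 4)
n(w, G) = sqrt(G**2 + w**2)
F = -2
R(X, E) = -8 (R(X, E) = -2*4 = -8)
-3843/R(n(3, -5), 6) = -3843/(-8) = -3843*(-1/8) = 3843/8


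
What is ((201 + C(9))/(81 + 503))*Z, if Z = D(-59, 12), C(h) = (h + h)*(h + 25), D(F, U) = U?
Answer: 2439/146 ≈ 16.705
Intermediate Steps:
C(h) = 2*h*(25 + h) (C(h) = (2*h)*(25 + h) = 2*h*(25 + h))
Z = 12
((201 + C(9))/(81 + 503))*Z = ((201 + 2*9*(25 + 9))/(81 + 503))*12 = ((201 + 2*9*34)/584)*12 = ((201 + 612)*(1/584))*12 = (813*(1/584))*12 = (813/584)*12 = 2439/146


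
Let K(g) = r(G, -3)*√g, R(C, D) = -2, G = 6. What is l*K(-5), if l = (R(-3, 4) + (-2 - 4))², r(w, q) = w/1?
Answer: 384*I*√5 ≈ 858.65*I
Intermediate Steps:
r(w, q) = w (r(w, q) = w*1 = w)
K(g) = 6*√g
l = 64 (l = (-2 + (-2 - 4))² = (-2 - 6)² = (-8)² = 64)
l*K(-5) = 64*(6*√(-5)) = 64*(6*(I*√5)) = 64*(6*I*√5) = 384*I*√5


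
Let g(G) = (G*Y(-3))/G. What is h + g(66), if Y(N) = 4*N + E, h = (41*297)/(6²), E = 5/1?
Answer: 1325/4 ≈ 331.25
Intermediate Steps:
E = 5 (E = 5*1 = 5)
h = 1353/4 (h = 12177/36 = 12177*(1/36) = 1353/4 ≈ 338.25)
Y(N) = 5 + 4*N (Y(N) = 4*N + 5 = 5 + 4*N)
g(G) = -7 (g(G) = (G*(5 + 4*(-3)))/G = (G*(5 - 12))/G = (G*(-7))/G = (-7*G)/G = -7)
h + g(66) = 1353/4 - 7 = 1325/4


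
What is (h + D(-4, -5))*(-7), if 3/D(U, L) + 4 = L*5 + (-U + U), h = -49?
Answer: 9968/29 ≈ 343.72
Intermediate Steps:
D(U, L) = 3/(-4 + 5*L) (D(U, L) = 3/(-4 + (L*5 + (-U + U))) = 3/(-4 + (5*L + 0)) = 3/(-4 + 5*L))
(h + D(-4, -5))*(-7) = (-49 + 3/(-4 + 5*(-5)))*(-7) = (-49 + 3/(-4 - 25))*(-7) = (-49 + 3/(-29))*(-7) = (-49 + 3*(-1/29))*(-7) = (-49 - 3/29)*(-7) = -1424/29*(-7) = 9968/29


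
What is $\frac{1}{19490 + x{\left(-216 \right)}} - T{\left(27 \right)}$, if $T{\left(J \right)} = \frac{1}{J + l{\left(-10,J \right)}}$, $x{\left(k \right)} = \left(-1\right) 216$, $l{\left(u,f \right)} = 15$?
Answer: $- \frac{4808}{202377} \approx -0.023758$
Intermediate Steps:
$x{\left(k \right)} = -216$
$T{\left(J \right)} = \frac{1}{15 + J}$ ($T{\left(J \right)} = \frac{1}{J + 15} = \frac{1}{15 + J}$)
$\frac{1}{19490 + x{\left(-216 \right)}} - T{\left(27 \right)} = \frac{1}{19490 - 216} - \frac{1}{15 + 27} = \frac{1}{19274} - \frac{1}{42} = - \frac{4808}{202377}$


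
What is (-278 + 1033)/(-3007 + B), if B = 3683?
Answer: 755/676 ≈ 1.1169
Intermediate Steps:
(-278 + 1033)/(-3007 + B) = (-278 + 1033)/(-3007 + 3683) = 755/676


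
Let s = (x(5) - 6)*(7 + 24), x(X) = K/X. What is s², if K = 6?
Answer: 553536/25 ≈ 22141.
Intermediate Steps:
x(X) = 6/X
s = -744/5 (s = (6/5 - 6)*(7 + 24) = (6*(⅕) - 6)*31 = (6/5 - 6)*31 = -24/5*31 = -744/5 ≈ -148.80)
s² = (-744/5)² = 553536/25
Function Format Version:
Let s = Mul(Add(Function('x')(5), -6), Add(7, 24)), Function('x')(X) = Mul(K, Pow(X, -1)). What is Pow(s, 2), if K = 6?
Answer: Rational(553536, 25) ≈ 22141.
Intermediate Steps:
Function('x')(X) = Mul(6, Pow(X, -1))
s = Rational(-744, 5) (s = Mul(Add(Mul(6, Pow(5, -1)), -6), Add(7, 24)) = Mul(Add(Mul(6, Rational(1, 5)), -6), 31) = Mul(Add(Rational(6, 5), -6), 31) = Mul(Rational(-24, 5), 31) = Rational(-744, 5) ≈ -148.80)
Pow(s, 2) = Pow(Rational(-744, 5), 2) = Rational(553536, 25)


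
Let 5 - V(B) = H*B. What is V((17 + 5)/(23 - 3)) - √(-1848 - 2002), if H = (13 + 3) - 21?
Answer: 21/2 - 5*I*√154 ≈ 10.5 - 62.048*I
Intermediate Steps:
H = -5 (H = 16 - 21 = -5)
V(B) = 5 + 5*B (V(B) = 5 - (-5)*B = 5 + 5*B)
V((17 + 5)/(23 - 3)) - √(-1848 - 2002) = (5 + 5*((17 + 5)/(23 - 3))) - √(-1848 - 2002) = (5 + 5*(22/20)) - √(-3850) = (5 + 5*(22*(1/20))) - 5*I*√154 = (5 + 5*(11/10)) - 5*I*√154 = (5 + 11/2) - 5*I*√154 = 21/2 - 5*I*√154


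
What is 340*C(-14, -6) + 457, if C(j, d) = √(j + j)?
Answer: 457 + 680*I*√7 ≈ 457.0 + 1799.1*I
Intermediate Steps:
C(j, d) = √2*√j (C(j, d) = √(2*j) = √2*√j)
340*C(-14, -6) + 457 = 340*(√2*√(-14)) + 457 = 340*(√2*(I*√14)) + 457 = 340*(2*I*√7) + 457 = 680*I*√7 + 457 = 457 + 680*I*√7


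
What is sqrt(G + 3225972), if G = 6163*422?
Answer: sqrt(5826758) ≈ 2413.9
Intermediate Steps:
G = 2600786
sqrt(G + 3225972) = sqrt(2600786 + 3225972) = sqrt(5826758)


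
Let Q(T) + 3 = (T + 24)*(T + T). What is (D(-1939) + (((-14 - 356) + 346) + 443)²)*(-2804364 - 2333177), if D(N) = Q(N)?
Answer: -39055216779048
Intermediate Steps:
Q(T) = -3 + 2*T*(24 + T) (Q(T) = -3 + (T + 24)*(T + T) = -3 + (24 + T)*(2*T) = -3 + 2*T*(24 + T))
D(N) = -3 + 2*N² + 48*N
(D(-1939) + (((-14 - 356) + 346) + 443)²)*(-2804364 - 2333177) = ((-3 + 2*(-1939)² + 48*(-1939)) + (((-14 - 356) + 346) + 443)²)*(-2804364 - 2333177) = ((-3 + 2*3759721 - 93072) + ((-370 + 346) + 443)²)*(-5137541) = ((-3 + 7519442 - 93072) + (-24 + 443)²)*(-5137541) = (7426367 + 419²)*(-5137541) = (7426367 + 175561)*(-5137541) = 7601928*(-5137541) = -39055216779048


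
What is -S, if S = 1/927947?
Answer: -1/927947 ≈ -1.0776e-6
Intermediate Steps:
S = 1/927947 ≈ 1.0776e-6
-S = -1*1/927947 = -1/927947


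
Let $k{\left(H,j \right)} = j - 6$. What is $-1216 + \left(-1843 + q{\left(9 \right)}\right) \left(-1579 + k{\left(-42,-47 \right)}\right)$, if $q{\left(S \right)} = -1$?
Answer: $3008192$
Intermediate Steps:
$k{\left(H,j \right)} = -6 + j$
$-1216 + \left(-1843 + q{\left(9 \right)}\right) \left(-1579 + k{\left(-42,-47 \right)}\right) = -1216 + \left(-1843 - 1\right) \left(-1579 - 53\right) = -1216 - 1844 \left(-1579 - 53\right) = -1216 - -3009408 = -1216 + 3009408 = 3008192$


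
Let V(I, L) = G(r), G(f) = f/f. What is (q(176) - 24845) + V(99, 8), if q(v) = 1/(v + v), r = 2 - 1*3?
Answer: -8745087/352 ≈ -24844.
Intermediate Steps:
r = -1 (r = 2 - 3 = -1)
G(f) = 1
V(I, L) = 1
q(v) = 1/(2*v)
(q(176) - 24845) + V(99, 8) = ((1/2)/176 - 24845) + 1 = ((1/2)*(1/176) - 24845) + 1 = (1/352 - 24845) + 1 = -8745439/352 + 1 = -8745087/352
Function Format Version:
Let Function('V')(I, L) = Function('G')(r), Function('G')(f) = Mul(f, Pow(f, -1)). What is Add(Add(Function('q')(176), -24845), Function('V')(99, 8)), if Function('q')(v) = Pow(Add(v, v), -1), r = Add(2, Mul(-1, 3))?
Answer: Rational(-8745087, 352) ≈ -24844.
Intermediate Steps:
r = -1 (r = Add(2, -3) = -1)
Function('G')(f) = 1
Function('V')(I, L) = 1
Function('q')(v) = Mul(Rational(1, 2), Pow(v, -1)) (Function('q')(v) = Pow(Mul(2, v), -1) = Mul(Rational(1, 2), Pow(v, -1)))
Add(Add(Function('q')(176), -24845), Function('V')(99, 8)) = Add(Add(Mul(Rational(1, 2), Pow(176, -1)), -24845), 1) = Add(Add(Mul(Rational(1, 2), Rational(1, 176)), -24845), 1) = Add(Add(Rational(1, 352), -24845), 1) = Add(Rational(-8745439, 352), 1) = Rational(-8745087, 352)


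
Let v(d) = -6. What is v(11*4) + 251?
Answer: 245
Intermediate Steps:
v(11*4) + 251 = -6 + 251 = 245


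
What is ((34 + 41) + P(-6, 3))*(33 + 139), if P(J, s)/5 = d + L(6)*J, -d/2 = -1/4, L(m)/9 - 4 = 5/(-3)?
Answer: -95030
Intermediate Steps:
L(m) = 21 (L(m) = 36 + 9*(5/(-3)) = 36 + 9*(5*(-1/3)) = 36 + 9*(-5/3) = 36 - 15 = 21)
d = 1/2 (d = -(-2)/4 = -2*(-1/4) = 1/2 ≈ 0.50000)
P(J, s) = 5/2 + 105*J (P(J, s) = 5*(1/2 + 21*J) = 5/2 + 105*J)
((34 + 41) + P(-6, 3))*(33 + 139) = ((34 + 41) + (5/2 + 105*(-6)))*(33 + 139) = (75 + (5/2 - 630))*172 = (75 - 1255/2)*172 = -1105/2*172 = -95030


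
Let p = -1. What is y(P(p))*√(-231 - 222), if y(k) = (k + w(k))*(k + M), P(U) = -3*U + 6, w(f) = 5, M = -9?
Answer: 0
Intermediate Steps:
P(U) = 6 - 3*U
y(k) = (-9 + k)*(5 + k) (y(k) = (k + 5)*(k - 9) = (5 + k)*(-9 + k) = (-9 + k)*(5 + k))
y(P(p))*√(-231 - 222) = (-45 + (6 - 3*(-1))² - 4*(6 - 3*(-1)))*√(-231 - 222) = (-45 + (6 + 3)² - 4*(6 + 3))*√(-453) = (-45 + 9² - 4*9)*(I*√453) = (-45 + 81 - 36)*(I*√453) = 0*(I*√453) = 0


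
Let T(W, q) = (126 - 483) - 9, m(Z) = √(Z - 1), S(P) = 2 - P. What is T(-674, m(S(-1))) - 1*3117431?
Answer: -3117797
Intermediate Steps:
m(Z) = √(-1 + Z)
T(W, q) = -366 (T(W, q) = -357 - 9 = -366)
T(-674, m(S(-1))) - 1*3117431 = -366 - 1*3117431 = -366 - 3117431 = -3117797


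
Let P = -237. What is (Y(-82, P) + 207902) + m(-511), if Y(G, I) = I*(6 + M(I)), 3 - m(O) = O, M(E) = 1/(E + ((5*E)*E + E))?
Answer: 244873901/1183 ≈ 2.0699e+5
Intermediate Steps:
M(E) = 1/(2*E + 5*E²) (M(E) = 1/(E + (5*E² + E)) = 1/(E + (E + 5*E²)) = 1/(2*E + 5*E²))
m(O) = 3 - O
Y(G, I) = I*(6 + 1/(I*(2 + 5*I)))
(Y(-82, P) + 207902) + m(-511) = ((1 + 6*(-237)*(2 + 5*(-237)))/(2 + 5*(-237)) + 207902) + (3 - 1*(-511)) = ((1 + 6*(-237)*(2 - 1185))/(2 - 1185) + 207902) + (3 + 511) = ((1 + 6*(-237)*(-1183))/(-1183) + 207902) + 514 = (-(1 + 1682226)/1183 + 207902) + 514 = (-1/1183*1682227 + 207902) + 514 = (-1682227/1183 + 207902) + 514 = 244265839/1183 + 514 = 244873901/1183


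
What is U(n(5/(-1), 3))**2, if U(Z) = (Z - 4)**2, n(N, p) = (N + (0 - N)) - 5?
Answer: 6561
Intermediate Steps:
n(N, p) = -5 (n(N, p) = (N - N) - 5 = 0 - 5 = -5)
U(Z) = (-4 + Z)**2
U(n(5/(-1), 3))**2 = ((-4 - 5)**2)**2 = ((-9)**2)**2 = 81**2 = 6561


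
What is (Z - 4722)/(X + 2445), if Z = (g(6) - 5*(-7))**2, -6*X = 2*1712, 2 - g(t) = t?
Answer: -11283/5623 ≈ -2.0066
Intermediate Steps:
g(t) = 2 - t
X = -1712/3 ≈ -570.67
Z = 961 (Z = ((2 - 1*6) - 5*(-7))**2 = ((2 - 6) + 35)**2 = (-4 + 35)**2 = 31**2 = 961)
(Z - 4722)/(X + 2445) = (961 - 4722)/(-1712/3 + 2445) = -3761/5623/3 = -3761*3/5623 = -11283/5623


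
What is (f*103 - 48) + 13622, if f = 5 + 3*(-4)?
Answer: 12853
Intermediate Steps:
f = -7 (f = 5 - 12 = -7)
(f*103 - 48) + 13622 = (-7*103 - 48) + 13622 = (-721 - 48) + 13622 = -769 + 13622 = 12853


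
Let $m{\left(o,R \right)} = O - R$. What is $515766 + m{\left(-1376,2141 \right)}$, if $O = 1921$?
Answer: $515546$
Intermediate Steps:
$m{\left(o,R \right)} = 1921 - R$
$515766 + m{\left(-1376,2141 \right)} = 515766 + \left(1921 - 2141\right) = 515766 - 220 = 515546$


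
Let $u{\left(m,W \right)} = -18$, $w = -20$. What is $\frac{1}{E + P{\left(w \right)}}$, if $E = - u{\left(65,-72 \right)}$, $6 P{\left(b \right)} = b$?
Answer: $\frac{3}{44} \approx 0.068182$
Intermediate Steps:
$P{\left(b \right)} = \frac{b}{6}$
$E = 18$ ($E = \left(-1\right) \left(-18\right) = 18$)
$\frac{1}{E + P{\left(w \right)}} = \frac{1}{18 + \frac{1}{6} \left(-20\right)} = \frac{1}{18 - \frac{10}{3}} = \frac{1}{\frac{44}{3}} = \frac{3}{44}$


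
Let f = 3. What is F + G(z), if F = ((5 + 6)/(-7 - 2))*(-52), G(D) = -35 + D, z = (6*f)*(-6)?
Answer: -715/9 ≈ -79.444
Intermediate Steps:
z = -108 (z = (6*3)*(-6) = 18*(-6) = -108)
F = 572/9 (F = (11/(-9))*(-52) = (11*(-⅑))*(-52) = -11/9*(-52) = 572/9 ≈ 63.556)
F + G(z) = 572/9 + (-35 - 108) = 572/9 - 143 = -715/9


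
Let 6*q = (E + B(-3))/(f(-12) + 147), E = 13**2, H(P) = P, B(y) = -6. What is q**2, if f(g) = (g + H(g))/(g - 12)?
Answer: 26569/788544 ≈ 0.033694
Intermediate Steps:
f(g) = 2*g/(-12 + g) (f(g) = (g + g)/(g - 12) = (2*g)/(-12 + g) = 2*g/(-12 + g))
E = 169
q = 163/888 (q = ((169 - 6)/(2*(-12)/(-12 - 12) + 147))/6 = (163/(2*(-12)/(-24) + 147))/6 = (163/(2*(-12)*(-1/24) + 147))/6 = (163/(1 + 147))/6 = (163/148)/6 = (163*(1/148))/6 = (1/6)*(163/148) = 163/888 ≈ 0.18356)
q**2 = (163/888)**2 = 26569/788544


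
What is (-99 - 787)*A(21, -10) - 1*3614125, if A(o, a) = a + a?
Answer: -3596405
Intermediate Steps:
A(o, a) = 2*a
(-99 - 787)*A(21, -10) - 1*3614125 = (-99 - 787)*(2*(-10)) - 1*3614125 = -886*(-20) - 3614125 = 17720 - 3614125 = -3596405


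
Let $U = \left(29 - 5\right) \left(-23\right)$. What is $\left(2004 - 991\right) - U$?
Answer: $1565$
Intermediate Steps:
$U = -552$ ($U = 24 \left(-23\right) = -552$)
$\left(2004 - 991\right) - U = \left(2004 - 991\right) - -552 = \left(2004 - 991\right) + 552 = 1013 + 552 = 1565$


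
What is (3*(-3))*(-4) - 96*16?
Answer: -1500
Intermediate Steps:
(3*(-3))*(-4) - 96*16 = -9*(-4) - 48*32 = 36 - 1536 = -1500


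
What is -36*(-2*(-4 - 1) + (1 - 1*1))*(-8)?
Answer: 2880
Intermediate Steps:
-36*(-2*(-4 - 1) + (1 - 1*1))*(-8) = -36*(-2*(-5) + (1 - 1))*(-8) = -36*(10 + 0)*(-8) = -36*10*(-8) = -360*(-8) = 2880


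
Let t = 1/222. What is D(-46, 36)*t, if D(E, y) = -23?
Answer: -23/222 ≈ -0.10360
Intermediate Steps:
t = 1/222 ≈ 0.0045045
D(-46, 36)*t = -23*1/222 = -23/222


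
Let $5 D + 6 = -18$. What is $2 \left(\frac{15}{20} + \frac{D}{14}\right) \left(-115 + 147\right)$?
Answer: $\frac{912}{35} \approx 26.057$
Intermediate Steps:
$D = - \frac{24}{5}$ ($D = - \frac{6}{5} + \frac{1}{5} \left(-18\right) = - \frac{6}{5} - \frac{18}{5} = - \frac{24}{5} \approx -4.8$)
$2 \left(\frac{15}{20} + \frac{D}{14}\right) \left(-115 + 147\right) = 2 \left(\frac{15}{20} - \frac{24}{5 \cdot 14}\right) \left(-115 + 147\right) = 2 \left(15 \cdot \frac{1}{20} - \frac{12}{35}\right) 32 = 2 \left(\frac{3}{4} - \frac{12}{35}\right) 32 = 2 \cdot \frac{57}{140} \cdot 32 = \frac{57}{70} \cdot 32 = \frac{912}{35}$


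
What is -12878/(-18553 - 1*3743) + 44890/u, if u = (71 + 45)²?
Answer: 73384613/18750936 ≈ 3.9137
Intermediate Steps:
u = 13456 (u = 116² = 13456)
-12878/(-18553 - 1*3743) + 44890/u = -12878/(-18553 - 1*3743) + 44890/13456 = -12878/(-18553 - 3743) + 44890*(1/13456) = -12878/(-22296) + 22445/6728 = -12878*(-1/22296) + 22445/6728 = 6439/11148 + 22445/6728 = 73384613/18750936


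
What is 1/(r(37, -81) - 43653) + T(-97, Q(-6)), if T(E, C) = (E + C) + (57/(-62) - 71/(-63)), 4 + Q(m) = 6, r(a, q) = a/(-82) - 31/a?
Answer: -49039747463071/517338423378 ≈ -94.792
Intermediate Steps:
r(a, q) = -31/a - a/82 (r(a, q) = a*(-1/82) - 31/a = -a/82 - 31/a = -31/a - a/82)
Q(m) = 2 (Q(m) = -4 + 6 = 2)
T(E, C) = 811/3906 + C + E (T(E, C) = (C + E) + (57*(-1/62) - 71*(-1/63)) = (C + E) + (-57/62 + 71/63) = (C + E) + 811/3906 = 811/3906 + C + E)
1/(r(37, -81) - 43653) + T(-97, Q(-6)) = 1/((-31/37 - 1/82*37) - 43653) + (811/3906 + 2 - 97) = 1/((-31*1/37 - 37/82) - 43653) - 370259/3906 = 1/((-31/37 - 37/82) - 43653) - 370259/3906 = 1/(-3911/3034 - 43653) - 370259/3906 = 1/(-132447113/3034) - 370259/3906 = -3034/132447113 - 370259/3906 = -49039747463071/517338423378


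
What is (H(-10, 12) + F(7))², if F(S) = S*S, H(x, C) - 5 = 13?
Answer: 4489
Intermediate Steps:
H(x, C) = 18 (H(x, C) = 5 + 13 = 18)
F(S) = S²
(H(-10, 12) + F(7))² = (18 + 7²)² = (18 + 49)² = 67² = 4489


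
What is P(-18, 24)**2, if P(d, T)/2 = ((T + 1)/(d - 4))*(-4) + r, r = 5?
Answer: 44100/121 ≈ 364.46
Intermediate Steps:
P(d, T) = 10 - 8*(1 + T)/(-4 + d) (P(d, T) = 2*(((T + 1)/(d - 4))*(-4) + 5) = 2*(((1 + T)/(-4 + d))*(-4) + 5) = 2*(-4*(1 + T)/(-4 + d) + 5) = 2*(5 - 4*(1 + T)/(-4 + d)) = 10 - 8*(1 + T)/(-4 + d))
P(-18, 24)**2 = (2*(-24 - 4*24 + 5*(-18))/(-4 - 18))**2 = (2*(-24 - 96 - 90)/(-22))**2 = (2*(-1/22)*(-210))**2 = (210/11)**2 = 44100/121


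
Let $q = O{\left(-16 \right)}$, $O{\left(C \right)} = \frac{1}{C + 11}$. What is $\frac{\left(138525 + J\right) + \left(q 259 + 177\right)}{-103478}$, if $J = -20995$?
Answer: $- \frac{294138}{258695} \approx -1.137$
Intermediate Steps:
$O{\left(C \right)} = \frac{1}{11 + C}$
$q = - \frac{1}{5}$ ($q = \frac{1}{11 - 16} = \frac{1}{-5} = - \frac{1}{5} \approx -0.2$)
$\frac{\left(138525 + J\right) + \left(q 259 + 177\right)}{-103478} = \frac{\left(138525 - 20995\right) + \left(\left(- \frac{1}{5}\right) 259 + 177\right)}{-103478} = \left(117530 + \left(- \frac{259}{5} + 177\right)\right) \left(- \frac{1}{103478}\right) = \left(117530 + \frac{626}{5}\right) \left(- \frac{1}{103478}\right) = \frac{588276}{5} \left(- \frac{1}{103478}\right) = - \frac{294138}{258695}$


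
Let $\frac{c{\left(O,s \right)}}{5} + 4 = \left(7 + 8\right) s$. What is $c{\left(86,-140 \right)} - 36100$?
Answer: $-46620$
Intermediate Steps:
$c{\left(O,s \right)} = -20 + 75 s$ ($c{\left(O,s \right)} = -20 + 5 \left(7 + 8\right) s = -20 + 5 \cdot 15 s = -20 + 75 s$)
$c{\left(86,-140 \right)} - 36100 = \left(-20 + 75 \left(-140\right)\right) - 36100 = \left(-20 - 10500\right) - 36100 = -10520 - 36100 = -46620$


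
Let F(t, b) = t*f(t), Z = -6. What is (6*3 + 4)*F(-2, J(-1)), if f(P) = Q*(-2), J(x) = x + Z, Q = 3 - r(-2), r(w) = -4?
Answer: 616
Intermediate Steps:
Q = 7 (Q = 3 - 1*(-4) = 3 + 4 = 7)
J(x) = -6 + x (J(x) = x - 6 = -6 + x)
f(P) = -14 (f(P) = 7*(-2) = -14)
F(t, b) = -14*t (F(t, b) = t*(-14) = -14*t)
(6*3 + 4)*F(-2, J(-1)) = (6*3 + 4)*(-14*(-2)) = (18 + 4)*28 = 22*28 = 616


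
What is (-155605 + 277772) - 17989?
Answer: 104178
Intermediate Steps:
(-155605 + 277772) - 17989 = 122167 - 17989 = 104178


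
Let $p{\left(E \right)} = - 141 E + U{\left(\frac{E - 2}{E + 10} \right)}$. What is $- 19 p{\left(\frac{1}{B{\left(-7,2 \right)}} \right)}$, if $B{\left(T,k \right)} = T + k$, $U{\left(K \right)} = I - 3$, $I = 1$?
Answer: $- \frac{2489}{5} \approx -497.8$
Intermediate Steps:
$U{\left(K \right)} = -2$ ($U{\left(K \right)} = 1 - 3 = -2$)
$p{\left(E \right)} = -2 - 141 E$ ($p{\left(E \right)} = - 141 E - 2 = -2 - 141 E$)
$- 19 p{\left(\frac{1}{B{\left(-7,2 \right)}} \right)} = - 19 \left(-2 - \frac{141}{-7 + 2}\right) = - 19 \left(-2 - \frac{141}{-5}\right) = - 19 \left(-2 - - \frac{141}{5}\right) = - 19 \left(-2 + \frac{141}{5}\right) = \left(-19\right) \frac{131}{5} = - \frac{2489}{5}$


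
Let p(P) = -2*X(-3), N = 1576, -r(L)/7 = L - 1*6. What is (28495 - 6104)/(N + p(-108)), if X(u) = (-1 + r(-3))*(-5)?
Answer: 22391/2196 ≈ 10.196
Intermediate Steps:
r(L) = 42 - 7*L (r(L) = -7*(L - 1*6) = -7*(L - 6) = -7*(-6 + L) = 42 - 7*L)
X(u) = -310 (X(u) = (-1 + (42 - 7*(-3)))*(-5) = (-1 + (42 + 21))*(-5) = (-1 + 63)*(-5) = 62*(-5) = -310)
p(P) = 620 (p(P) = -2*(-310) = 620)
(28495 - 6104)/(N + p(-108)) = (28495 - 6104)/(1576 + 620) = 22391/2196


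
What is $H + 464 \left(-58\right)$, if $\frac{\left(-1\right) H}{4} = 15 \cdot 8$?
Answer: $-27392$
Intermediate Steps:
$H = -480$ ($H = - 4 \cdot 15 \cdot 8 = \left(-4\right) 120 = -480$)
$H + 464 \left(-58\right) = -480 + 464 \left(-58\right) = -480 - 26912 = -27392$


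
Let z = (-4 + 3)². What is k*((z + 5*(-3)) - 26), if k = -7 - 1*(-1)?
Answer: 240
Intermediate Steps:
z = 1 (z = (-1)² = 1)
k = -6 (k = -7 + 1 = -6)
k*((z + 5*(-3)) - 26) = -6*((1 + 5*(-3)) - 26) = -6*((1 - 15) - 26) = -6*(-14 - 26) = -6*(-40) = 240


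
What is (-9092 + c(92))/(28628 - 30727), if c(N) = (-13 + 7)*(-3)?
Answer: 9074/2099 ≈ 4.3230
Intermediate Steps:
c(N) = 18 (c(N) = -6*(-3) = 18)
(-9092 + c(92))/(28628 - 30727) = (-9092 + 18)/(28628 - 30727) = -9074/(-2099) = -9074*(-1/2099) = 9074/2099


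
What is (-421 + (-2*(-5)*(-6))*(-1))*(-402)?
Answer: 145122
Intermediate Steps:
(-421 + (-2*(-5)*(-6))*(-1))*(-402) = (-421 + (10*(-6))*(-1))*(-402) = (-421 - 60*(-1))*(-402) = (-421 + 60)*(-402) = -361*(-402) = 145122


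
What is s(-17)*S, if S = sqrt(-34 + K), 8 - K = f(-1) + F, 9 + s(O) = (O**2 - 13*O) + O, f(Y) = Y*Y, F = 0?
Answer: 1452*I*sqrt(3) ≈ 2514.9*I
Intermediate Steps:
f(Y) = Y**2
s(O) = -9 + O**2 - 12*O (s(O) = -9 + ((O**2 - 13*O) + O) = -9 + (O**2 - 12*O) = -9 + O**2 - 12*O)
K = 7 (K = 8 - ((-1)**2 + 0) = 8 - (1 + 0) = 8 - 1*1 = 8 - 1 = 7)
S = 3*I*sqrt(3) (S = sqrt(-34 + 7) = sqrt(-27) = 3*I*sqrt(3) ≈ 5.1962*I)
s(-17)*S = (-9 + (-17)**2 - 12*(-17))*(3*I*sqrt(3)) = (-9 + 289 + 204)*(3*I*sqrt(3)) = 484*(3*I*sqrt(3)) = 1452*I*sqrt(3)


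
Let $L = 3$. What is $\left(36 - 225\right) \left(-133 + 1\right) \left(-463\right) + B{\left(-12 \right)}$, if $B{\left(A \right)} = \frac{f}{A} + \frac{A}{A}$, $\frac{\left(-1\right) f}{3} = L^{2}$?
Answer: $- \frac{46203683}{4} \approx -1.1551 \cdot 10^{7}$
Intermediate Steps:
$f = -27$ ($f = - 3 \cdot 3^{2} = \left(-3\right) 9 = -27$)
$B{\left(A \right)} = 1 - \frac{27}{A}$ ($B{\left(A \right)} = - \frac{27}{A} + \frac{A}{A} = - \frac{27}{A} + 1 = 1 - \frac{27}{A}$)
$\left(36 - 225\right) \left(-133 + 1\right) \left(-463\right) + B{\left(-12 \right)} = \left(36 - 225\right) \left(-133 + 1\right) \left(-463\right) + \frac{-27 - 12}{-12} = \left(-189\right) \left(-132\right) \left(-463\right) - - \frac{13}{4} = 24948 \left(-463\right) + \frac{13}{4} = -11550924 + \frac{13}{4} = - \frac{46203683}{4}$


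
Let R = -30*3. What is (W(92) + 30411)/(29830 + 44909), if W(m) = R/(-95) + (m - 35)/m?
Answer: 17720389/43547924 ≈ 0.40692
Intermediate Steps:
R = -90
W(m) = 18/19 + (-35 + m)/m (W(m) = -90/(-95) + (m - 35)/m = -90*(-1/95) + (-35 + m)/m = 18/19 + (-35 + m)/m)
(W(92) + 30411)/(29830 + 44909) = ((37/19 - 35/92) + 30411)/(29830 + 44909) = ((37/19 - 35*1/92) + 30411)/74739 = ((37/19 - 35/92) + 30411)*(1/74739) = (2739/1748 + 30411)*(1/74739) = (53161167/1748)*(1/74739) = 17720389/43547924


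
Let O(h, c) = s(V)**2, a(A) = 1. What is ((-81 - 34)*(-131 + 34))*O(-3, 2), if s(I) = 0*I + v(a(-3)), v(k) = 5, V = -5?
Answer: 278875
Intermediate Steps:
s(I) = 5 (s(I) = 0*I + 5 = 0 + 5 = 5)
O(h, c) = 25 (O(h, c) = 5**2 = 25)
((-81 - 34)*(-131 + 34))*O(-3, 2) = ((-81 - 34)*(-131 + 34))*25 = -115*(-97)*25 = 11155*25 = 278875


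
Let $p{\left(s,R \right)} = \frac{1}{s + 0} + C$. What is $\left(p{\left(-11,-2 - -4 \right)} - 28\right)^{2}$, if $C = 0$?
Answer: $\frac{95481}{121} \approx 789.1$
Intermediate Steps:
$p{\left(s,R \right)} = \frac{1}{s}$ ($p{\left(s,R \right)} = \frac{1}{s + 0} + 0 = \frac{1}{s} + 0 = \frac{1}{s}$)
$\left(p{\left(-11,-2 - -4 \right)} - 28\right)^{2} = \left(\frac{1}{-11} - 28\right)^{2} = \left(- \frac{1}{11} - 28\right)^{2} = \left(- \frac{309}{11}\right)^{2} = \frac{95481}{121}$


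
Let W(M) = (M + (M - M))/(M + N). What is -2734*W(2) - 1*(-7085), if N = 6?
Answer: 12803/2 ≈ 6401.5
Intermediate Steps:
W(M) = M/(6 + M) (W(M) = (M + (M - M))/(M + 6) = (M + 0)/(6 + M) = M/(6 + M))
-2734*W(2) - 1*(-7085) = -5468/(6 + 2) - 1*(-7085) = -5468/8 + 7085 = -2734*¼ + 7085 = -1367/2 + 7085 = 12803/2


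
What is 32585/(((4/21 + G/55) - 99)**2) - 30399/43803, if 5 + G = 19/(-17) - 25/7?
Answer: 145148926948549177/55155551488582656 ≈ 2.6316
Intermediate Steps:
G = -1153/119 (G = -5 + (19/(-17) - 25/7) = -5 + (19*(-1/17) - 25*1/7) = -5 + (-19/17 - 25/7) = -5 - 558/119 = -1153/119 ≈ -9.6891)
32585/(((4/21 + G/55) - 99)**2) - 30399/43803 = 32585/(((4/21 - 1153/119/55) - 99)**2) - 30399/43803 = 32585/(((4*(1/21) - 1153/119*1/55) - 99)**2) - 30399*1/43803 = 32585/(((4/21 - 1153/6545) - 99)**2) - 10133/14601 = 32585/((281/19635 - 99)**2) - 10133/14601 = 32585/((-1943584/19635)**2) - 10133/14601 = 32585/(3777518765056/385533225) - 10133/14601 = 32585*(385533225/3777518765056) - 10133/14601 = 12562600136625/3777518765056 - 10133/14601 = 145148926948549177/55155551488582656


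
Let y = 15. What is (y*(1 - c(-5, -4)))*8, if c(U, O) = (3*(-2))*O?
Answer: -2760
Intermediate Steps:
c(U, O) = -6*O
(y*(1 - c(-5, -4)))*8 = (15*(1 - (-6)*(-4)))*8 = (15*(1 - 1*24))*8 = (15*(1 - 24))*8 = (15*(-23))*8 = -345*8 = -2760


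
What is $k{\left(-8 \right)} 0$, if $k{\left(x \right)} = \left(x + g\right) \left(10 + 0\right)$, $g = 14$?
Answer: $0$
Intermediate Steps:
$k{\left(x \right)} = 140 + 10 x$ ($k{\left(x \right)} = \left(x + 14\right) \left(10 + 0\right) = \left(14 + x\right) 10 = 140 + 10 x$)
$k{\left(-8 \right)} 0 = \left(140 + 10 \left(-8\right)\right) 0 = \left(140 - 80\right) 0 = 60 \cdot 0 = 0$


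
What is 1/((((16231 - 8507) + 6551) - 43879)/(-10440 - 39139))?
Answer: 49579/29604 ≈ 1.6747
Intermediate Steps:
1/((((16231 - 8507) + 6551) - 43879)/(-10440 - 39139)) = 1/(((7724 + 6551) - 43879)/(-49579)) = 1/((14275 - 43879)*(-1/49579)) = 1/(-29604*(-1/49579)) = 1/(29604/49579) = 49579/29604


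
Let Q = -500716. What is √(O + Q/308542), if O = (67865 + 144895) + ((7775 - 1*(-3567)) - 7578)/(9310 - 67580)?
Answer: 2*√1074546416134554802858770/4494685585 ≈ 461.26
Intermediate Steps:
O = 6198760718/29135 (O = 212760 + ((7775 + 3567) - 7578)/(-58270) = 212760 + (11342 - 7578)*(-1/58270) = 212760 + 3764*(-1/58270) = 212760 - 1882/29135 = 6198760718/29135 ≈ 2.1276e+5)
√(O + Q/308542) = √(6198760718/29135 - 500716/308542) = √(6198760718/29135 - 500716*1/308542) = √(6198760718/29135 - 250358/154271) = √(956281720546248/4494685585) = 2*√1074546416134554802858770/4494685585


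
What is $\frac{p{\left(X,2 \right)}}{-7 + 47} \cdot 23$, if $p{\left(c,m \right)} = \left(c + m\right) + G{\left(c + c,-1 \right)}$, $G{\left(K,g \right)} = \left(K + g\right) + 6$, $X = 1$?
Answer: $\frac{23}{4} \approx 5.75$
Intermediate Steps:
$G{\left(K,g \right)} = 6 + K + g$
$p{\left(c,m \right)} = 5 + m + 3 c$ ($p{\left(c,m \right)} = \left(c + m\right) + \left(6 + \left(c + c\right) - 1\right) = \left(c + m\right) + \left(6 + 2 c - 1\right) = \left(c + m\right) + \left(5 + 2 c\right) = 5 + m + 3 c$)
$\frac{p{\left(X,2 \right)}}{-7 + 47} \cdot 23 = \frac{5 + 2 + 3 \cdot 1}{-7 + 47} \cdot 23 = \frac{5 + 2 + 3}{40} \cdot 23 = \frac{1}{40} \cdot 10 \cdot 23 = \frac{1}{4} \cdot 23 = \frac{23}{4}$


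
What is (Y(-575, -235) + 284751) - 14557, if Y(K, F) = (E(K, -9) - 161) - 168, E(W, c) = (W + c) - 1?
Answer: 269280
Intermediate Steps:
E(W, c) = -1 + W + c
Y(K, F) = -339 + K (Y(K, F) = ((-1 + K - 9) - 161) - 168 = ((-10 + K) - 161) - 168 = (-171 + K) - 168 = -339 + K)
(Y(-575, -235) + 284751) - 14557 = ((-339 - 575) + 284751) - 14557 = (-914 + 284751) - 14557 = 283837 - 14557 = 269280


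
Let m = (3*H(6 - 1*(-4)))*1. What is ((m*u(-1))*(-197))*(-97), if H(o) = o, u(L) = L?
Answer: -573270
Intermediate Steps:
m = 30 (m = (3*(6 - 1*(-4)))*1 = (3*(6 + 4))*1 = (3*10)*1 = 30*1 = 30)
((m*u(-1))*(-197))*(-97) = ((30*(-1))*(-197))*(-97) = -30*(-197)*(-97) = 5910*(-97) = -573270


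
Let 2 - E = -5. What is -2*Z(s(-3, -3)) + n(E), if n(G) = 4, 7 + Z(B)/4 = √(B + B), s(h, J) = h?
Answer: 60 - 8*I*√6 ≈ 60.0 - 19.596*I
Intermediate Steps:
Z(B) = -28 + 4*√2*√B (Z(B) = -28 + 4*√(B + B) = -28 + 4*√(2*B) = -28 + 4*(√2*√B) = -28 + 4*√2*√B)
E = 7 (E = 2 - 1*(-5) = 2 + 5 = 7)
-2*Z(s(-3, -3)) + n(E) = -2*(-28 + 4*√2*√(-3)) + 4 = -2*(-28 + 4*√2*(I*√3)) + 4 = -2*(-28 + 4*I*√6) + 4 = (56 - 8*I*√6) + 4 = 60 - 8*I*√6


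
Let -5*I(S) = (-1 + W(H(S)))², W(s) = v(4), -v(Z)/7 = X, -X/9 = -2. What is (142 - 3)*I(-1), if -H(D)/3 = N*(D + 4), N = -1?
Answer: -2241931/5 ≈ -4.4839e+5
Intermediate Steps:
X = 18 (X = -9*(-2) = 18)
v(Z) = -126 (v(Z) = -7*18 = -126)
H(D) = 12 + 3*D (H(D) = -(-3)*(D + 4) = -(-3)*(4 + D) = -3*(-4 - D) = 12 + 3*D)
W(s) = -126
I(S) = -16129/5 (I(S) = -(-1 - 126)²/5 = -⅕*(-127)² = -⅕*16129 = -16129/5)
(142 - 3)*I(-1) = (142 - 3)*(-16129/5) = 139*(-16129/5) = -2241931/5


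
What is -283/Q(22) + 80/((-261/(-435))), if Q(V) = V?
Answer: 7951/66 ≈ 120.47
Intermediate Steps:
-283/Q(22) + 80/((-261/(-435))) = -283/22 + 80/((-261/(-435))) = -283*1/22 + 80/((-261*(-1/435))) = -283/22 + 80/(⅗) = -283/22 + 80*(5/3) = -283/22 + 400/3 = 7951/66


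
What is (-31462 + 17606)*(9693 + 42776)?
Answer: -727010464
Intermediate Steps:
(-31462 + 17606)*(9693 + 42776) = -13856*52469 = -727010464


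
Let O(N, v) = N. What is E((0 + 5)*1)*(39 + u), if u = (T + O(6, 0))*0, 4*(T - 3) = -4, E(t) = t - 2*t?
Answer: -195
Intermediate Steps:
E(t) = -t
T = 2 (T = 3 + (¼)*(-4) = 3 - 1 = 2)
u = 0 (u = (2 + 6)*0 = 8*0 = 0)
E((0 + 5)*1)*(39 + u) = (-(0 + 5))*(39 + 0) = -5*39 = -195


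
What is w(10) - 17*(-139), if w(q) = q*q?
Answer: 2463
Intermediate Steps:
w(q) = q²
w(10) - 17*(-139) = 10² - 17*(-139) = 100 + 2363 = 2463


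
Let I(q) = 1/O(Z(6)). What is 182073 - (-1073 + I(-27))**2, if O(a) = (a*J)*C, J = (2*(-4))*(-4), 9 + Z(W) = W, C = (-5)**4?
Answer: -3489321728760001/3600000000 ≈ -9.6926e+5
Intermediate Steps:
C = 625
Z(W) = -9 + W
J = 32 (J = -8*(-4) = 32)
O(a) = 20000*a (O(a) = (a*32)*625 = (32*a)*625 = 20000*a)
I(q) = -1/60000 (I(q) = 1/(20000*(-9 + 6)) = 1/(20000*(-3)) = 1/(-60000) = -1/60000)
182073 - (-1073 + I(-27))**2 = 182073 - (-1073 - 1/60000)**2 = 182073 - (-64380001/60000)**2 = 182073 - 1*4144784528760001/3600000000 = 182073 - 4144784528760001/3600000000 = -3489321728760001/3600000000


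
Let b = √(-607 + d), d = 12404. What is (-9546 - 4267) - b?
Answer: -13813 - √11797 ≈ -13922.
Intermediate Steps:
b = √11797 (b = √(-607 + 12404) = √11797 ≈ 108.61)
(-9546 - 4267) - b = (-9546 - 4267) - √11797 = -13813 - √11797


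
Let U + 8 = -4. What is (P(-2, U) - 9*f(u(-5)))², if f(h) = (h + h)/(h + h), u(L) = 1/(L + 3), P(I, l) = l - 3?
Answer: 576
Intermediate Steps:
U = -12 (U = -8 - 4 = -12)
P(I, l) = -3 + l
u(L) = 1/(3 + L)
f(h) = 1 (f(h) = (2*h)/((2*h)) = (2*h)*(1/(2*h)) = 1)
(P(-2, U) - 9*f(u(-5)))² = ((-3 - 12) - 9*1)² = (-15 - 9)² = (-24)² = 576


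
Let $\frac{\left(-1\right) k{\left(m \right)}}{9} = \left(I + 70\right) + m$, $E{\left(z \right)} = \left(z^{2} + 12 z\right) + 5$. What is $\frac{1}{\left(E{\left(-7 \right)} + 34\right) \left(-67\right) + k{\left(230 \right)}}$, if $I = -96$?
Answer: $- \frac{1}{2104} \approx -0.00047529$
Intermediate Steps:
$E{\left(z \right)} = 5 + z^{2} + 12 z$
$k{\left(m \right)} = 234 - 9 m$ ($k{\left(m \right)} = - 9 \left(\left(-96 + 70\right) + m\right) = - 9 \left(-26 + m\right) = 234 - 9 m$)
$\frac{1}{\left(E{\left(-7 \right)} + 34\right) \left(-67\right) + k{\left(230 \right)}} = \frac{1}{\left(\left(5 + \left(-7\right)^{2} + 12 \left(-7\right)\right) + 34\right) \left(-67\right) + \left(234 - 2070\right)} = \frac{1}{\left(\left(5 + 49 - 84\right) + 34\right) \left(-67\right) + \left(234 - 2070\right)} = \frac{1}{\left(-30 + 34\right) \left(-67\right) - 1836} = \frac{1}{4 \left(-67\right) - 1836} = \frac{1}{-268 - 1836} = \frac{1}{-2104} = - \frac{1}{2104}$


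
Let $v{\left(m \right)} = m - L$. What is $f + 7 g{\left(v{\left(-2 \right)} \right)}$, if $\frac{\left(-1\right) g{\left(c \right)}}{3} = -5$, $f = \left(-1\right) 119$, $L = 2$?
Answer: $-14$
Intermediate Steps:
$v{\left(m \right)} = -2 + m$ ($v{\left(m \right)} = m - 2 = -2 + m$)
$f = -119$
$g{\left(c \right)} = 15$ ($g{\left(c \right)} = \left(-3\right) \left(-5\right) = 15$)
$f + 7 g{\left(v{\left(-2 \right)} \right)} = -119 + 7 \cdot 15 = -119 + 105 = -14$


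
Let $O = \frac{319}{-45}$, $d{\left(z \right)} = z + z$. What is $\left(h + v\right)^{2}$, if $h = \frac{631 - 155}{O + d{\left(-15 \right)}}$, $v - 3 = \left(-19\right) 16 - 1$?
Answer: $\frac{276106109764}{2785561} \approx 99121.0$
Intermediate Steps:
$d{\left(z \right)} = 2 z$
$v = -302$ ($v = 3 - 305 = -302$)
$O = - \frac{319}{45}$ ($O = 319 \left(- \frac{1}{45}\right) = - \frac{319}{45} \approx -7.0889$)
$h = - \frac{21420}{1669}$ ($h = \frac{631 - 155}{- \frac{319}{45} + 2 \left(-15\right)} = \frac{476}{- \frac{319}{45} - 30} = \frac{476}{- \frac{1669}{45}} = 476 \left(- \frac{45}{1669}\right) = - \frac{21420}{1669} \approx -12.834$)
$\left(h + v\right)^{2} = \left(- \frac{21420}{1669} - 302\right)^{2} = \left(- \frac{525458}{1669}\right)^{2} = \frac{276106109764}{2785561}$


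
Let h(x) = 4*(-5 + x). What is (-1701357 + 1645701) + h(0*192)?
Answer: -55676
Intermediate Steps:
h(x) = -20 + 4*x
(-1701357 + 1645701) + h(0*192) = (-1701357 + 1645701) + (-20 + 4*(0*192)) = -55656 + (-20 + 4*0) = -55656 + (-20 + 0) = -55656 - 20 = -55676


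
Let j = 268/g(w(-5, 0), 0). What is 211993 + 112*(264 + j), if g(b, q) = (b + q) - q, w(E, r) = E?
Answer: 1177789/5 ≈ 2.3556e+5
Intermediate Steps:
g(b, q) = b
j = -268/5 (j = 268/(-5) = 268*(-⅕) = -268/5 ≈ -53.600)
211993 + 112*(264 + j) = 211993 + 112*(264 - 268/5) = 211993 + 112*(1052/5) = 211993 + 117824/5 = 1177789/5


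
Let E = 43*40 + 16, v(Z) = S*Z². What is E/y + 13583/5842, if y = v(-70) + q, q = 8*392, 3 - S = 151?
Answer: 43739525/18831687 ≈ 2.3227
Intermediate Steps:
S = -148 (S = 3 - 1*151 = 3 - 151 = -148)
v(Z) = -148*Z²
q = 3136
E = 1736 (E = 1720 + 16 = 1736)
y = -722064 (y = -148*(-70)² + 3136 = -148*4900 + 3136 = -725200 + 3136 = -722064)
E/y + 13583/5842 = 1736/(-722064) + 13583/5842 = 1736*(-1/722064) + 13583*(1/5842) = -31/12894 + 13583/5842 = 43739525/18831687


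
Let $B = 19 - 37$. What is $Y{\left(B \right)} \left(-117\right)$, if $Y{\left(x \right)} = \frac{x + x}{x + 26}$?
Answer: $\frac{1053}{2} \approx 526.5$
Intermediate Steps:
$B = -18$
$Y{\left(x \right)} = \frac{2 x}{26 + x}$
$Y{\left(B \right)} \left(-117\right) = 2 \left(-18\right) \frac{1}{26 - 18} \left(-117\right) = 2 \left(-18\right) \frac{1}{8} \left(-117\right) = \left(- \frac{9}{2}\right) \left(-117\right) = \frac{1053}{2}$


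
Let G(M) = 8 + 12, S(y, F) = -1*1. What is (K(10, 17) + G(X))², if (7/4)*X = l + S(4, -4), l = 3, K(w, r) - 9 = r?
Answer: 2116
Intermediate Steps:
S(y, F) = -1
K(w, r) = 9 + r
X = 8/7 (X = 4*(3 - 1)/7 = (4/7)*2 = 8/7 ≈ 1.1429)
G(M) = 20
(K(10, 17) + G(X))² = ((9 + 17) + 20)² = (26 + 20)² = 46² = 2116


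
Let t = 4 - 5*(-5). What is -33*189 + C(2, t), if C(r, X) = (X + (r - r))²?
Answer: -5396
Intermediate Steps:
t = 29 (t = 4 + 25 = 29)
C(r, X) = X² (C(r, X) = (X + 0)² = X²)
-33*189 + C(2, t) = -33*189 + 29² = -6237 + 841 = -5396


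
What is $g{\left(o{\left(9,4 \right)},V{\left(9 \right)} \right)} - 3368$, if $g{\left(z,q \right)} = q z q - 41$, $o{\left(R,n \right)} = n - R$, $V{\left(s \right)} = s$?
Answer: $-3814$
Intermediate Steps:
$g{\left(z,q \right)} = -41 + z q^{2}$ ($g{\left(z,q \right)} = z q^{2} - 41 = -41 + z q^{2}$)
$g{\left(o{\left(9,4 \right)},V{\left(9 \right)} \right)} - 3368 = \left(-41 + \left(4 - 9\right) 9^{2}\right) - 3368 = \left(-41 + \left(4 - 9\right) 81\right) - 3368 = \left(-41 - 405\right) - 3368 = -446 - 3368 = -3814$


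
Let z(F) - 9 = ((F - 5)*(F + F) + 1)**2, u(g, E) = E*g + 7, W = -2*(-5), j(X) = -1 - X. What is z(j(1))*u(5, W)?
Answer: 48450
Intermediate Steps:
W = 10
u(g, E) = 7 + E*g
z(F) = 9 + (1 + 2*F*(-5 + F))**2 (z(F) = 9 + ((F - 5)*(F + F) + 1)**2 = 9 + ((-5 + F)*(2*F) + 1)**2 = 9 + (2*F*(-5 + F) + 1)**2 = 9 + (1 + 2*F*(-5 + F))**2)
z(j(1))*u(5, W) = (9 + (1 - 10*(-1 - 1*1) + 2*(-1 - 1*1)**2)**2)*(7 + 10*5) = (9 + (1 - 10*(-1 - 1) + 2*(-1 - 1)**2)**2)*(7 + 50) = (9 + (1 - 10*(-2) + 2*(-2)**2)**2)*57 = (9 + (1 + 20 + 2*4)**2)*57 = (9 + (1 + 20 + 8)**2)*57 = (9 + 29**2)*57 = (9 + 841)*57 = 850*57 = 48450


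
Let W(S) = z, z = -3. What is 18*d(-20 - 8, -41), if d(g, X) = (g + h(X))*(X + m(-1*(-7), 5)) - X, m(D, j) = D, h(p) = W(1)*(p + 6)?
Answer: -46386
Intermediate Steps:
W(S) = -3
h(p) = -18 - 3*p (h(p) = -3*(p + 6) = -3*(6 + p) = -18 - 3*p)
d(g, X) = -X + (7 + X)*(-18 + g - 3*X) (d(g, X) = (g + (-18 - 3*X))*(X - 1*(-7)) - X = (-18 + g - 3*X)*(X + 7) - X = (-18 + g - 3*X)*(7 + X) - X = (7 + X)*(-18 + g - 3*X) - X = -X + (7 + X)*(-18 + g - 3*X))
18*d(-20 - 8, -41) = 18*(-126 - 40*(-41) - 3*(-41)**2 + 7*(-20 - 8) - 41*(-20 - 8)) = 18*(-126 + 1640 - 3*1681 + 7*(-28) - 41*(-28)) = 18*(-126 + 1640 - 5043 - 196 + 1148) = 18*(-2577) = -46386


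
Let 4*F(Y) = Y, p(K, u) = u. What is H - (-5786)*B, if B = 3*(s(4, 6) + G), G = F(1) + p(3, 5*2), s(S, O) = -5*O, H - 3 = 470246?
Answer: 254857/2 ≈ 1.2743e+5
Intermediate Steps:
H = 470249 (H = 3 + 470246 = 470249)
F(Y) = Y/4
G = 41/4 (G = (¼)*1 + 5*2 = ¼ + 10 = 41/4 ≈ 10.250)
B = -237/4 (B = 3*(-5*6 + 41/4) = 3*(-30 + 41/4) = 3*(-79/4) = -237/4 ≈ -59.250)
H - (-5786)*B = 470249 - (-5786)*(-237)/4 = 470249 - 1*685641/2 = 470249 - 685641/2 = 254857/2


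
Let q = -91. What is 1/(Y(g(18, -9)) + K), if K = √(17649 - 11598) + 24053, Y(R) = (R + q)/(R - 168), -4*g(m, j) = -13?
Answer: 10445992202/251260386398953 - 434281*√6051/251260386398953 ≈ 4.1440e-5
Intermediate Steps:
g(m, j) = 13/4 (g(m, j) = -¼*(-13) = 13/4)
Y(R) = (-91 + R)/(-168 + R) (Y(R) = (R - 91)/(R - 168) = (-91 + R)/(-168 + R))
K = 24053 + √6051 (K = √6051 + 24053 = 24053 + √6051 ≈ 24131.)
1/(Y(g(18, -9)) + K) = 1/((-91 + 13/4)/(-168 + 13/4) + (24053 + √6051)) = 1/(-351/4/(-659/4) + (24053 + √6051)) = 1/(-4/659*(-351/4) + (24053 + √6051)) = 1/(351/659 + (24053 + √6051)) = 1/(15851278/659 + √6051)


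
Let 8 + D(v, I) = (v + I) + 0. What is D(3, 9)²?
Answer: 16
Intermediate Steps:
D(v, I) = -8 + I + v (D(v, I) = -8 + ((v + I) + 0) = -8 + ((I + v) + 0) = -8 + (I + v) = -8 + I + v)
D(3, 9)² = (-8 + 9 + 3)² = 4² = 16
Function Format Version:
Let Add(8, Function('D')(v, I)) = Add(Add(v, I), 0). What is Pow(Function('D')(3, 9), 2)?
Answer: 16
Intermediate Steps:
Function('D')(v, I) = Add(-8, I, v) (Function('D')(v, I) = Add(-8, Add(Add(v, I), 0)) = Add(-8, Add(Add(I, v), 0)) = Add(-8, Add(I, v)) = Add(-8, I, v))
Pow(Function('D')(3, 9), 2) = Pow(Add(-8, 9, 3), 2) = Pow(4, 2) = 16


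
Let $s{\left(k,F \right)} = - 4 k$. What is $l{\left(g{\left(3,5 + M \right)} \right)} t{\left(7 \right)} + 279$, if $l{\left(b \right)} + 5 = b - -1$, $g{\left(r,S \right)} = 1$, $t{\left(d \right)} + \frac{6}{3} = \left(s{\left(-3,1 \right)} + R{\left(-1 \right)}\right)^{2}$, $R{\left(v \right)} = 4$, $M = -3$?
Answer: $-483$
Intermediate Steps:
$t{\left(d \right)} = 254$ ($t{\left(d \right)} = -2 + \left(\left(-4\right) \left(-3\right) + 4\right)^{2} = -2 + \left(12 + 4\right)^{2} = -2 + 16^{2} = -2 + 256 = 254$)
$l{\left(b \right)} = -4 + b$ ($l{\left(b \right)} = -5 + \left(b - -1\right) = -5 + \left(b + 1\right) = -5 + \left(1 + b\right) = -4 + b$)
$l{\left(g{\left(3,5 + M \right)} \right)} t{\left(7 \right)} + 279 = \left(-4 + 1\right) 254 + 279 = \left(-3\right) 254 + 279 = -762 + 279 = -483$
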